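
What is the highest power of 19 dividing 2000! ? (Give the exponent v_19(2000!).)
v_19(2000!) = 110

Legendre's formula: v_p(n!) = Σ_{k ≥ 1} ⌊n / p^k⌋. For p = 19, n = 2000, the terms are:
  ⌊2000/19^1⌋ = ⌊2000/19⌋ = 105
  ⌊2000/19^2⌋ = ⌊2000/361⌋ = 5
(the next term ⌊2000/19^3⌋ = 0, terminating the sum). Summing: v_19(2000!) = 105 + 5 = 110.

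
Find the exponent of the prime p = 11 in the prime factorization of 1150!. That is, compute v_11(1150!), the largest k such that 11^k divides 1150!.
v_11(1150!) = 113

Legendre's formula: v_p(n!) = Σ_{k ≥ 1} ⌊n / p^k⌋. For p = 11, n = 1150, the terms are:
  ⌊1150/11^1⌋ = ⌊1150/11⌋ = 104
  ⌊1150/11^2⌋ = ⌊1150/121⌋ = 9
(the next term ⌊1150/11^3⌋ = 0, terminating the sum). Summing: v_11(1150!) = 104 + 9 = 113.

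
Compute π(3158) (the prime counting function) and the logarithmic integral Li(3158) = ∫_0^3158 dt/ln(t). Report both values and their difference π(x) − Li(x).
π(3158) = 446;  Li(3158) ≈ 462.43;  π(x) − Li(x) ≈ -16.43.

Direct count of primes ≤ 3158 gives π(3158) = 446. Numerical evaluation of the logarithmic integral gives Li(3158) ≈ 462.43. The difference π(x) − Li(x) ≈ -16.43 is typically negative for small/moderate x (Li(x) overestimates), though Littlewood's theorem shows this sign changes infinitely often.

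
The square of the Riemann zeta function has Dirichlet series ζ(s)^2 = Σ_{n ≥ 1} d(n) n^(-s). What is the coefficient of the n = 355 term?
d(355) = 4

ζ(s)^2 = (Σ 1/m^s)(Σ 1/k^s). The coefficient of 1/n^s in the product is the number of ordered pairs (m, k) with mk = n, which equals d(n). For n = 355, divisors are [1, 5, 71, 355], so d(355) = 4.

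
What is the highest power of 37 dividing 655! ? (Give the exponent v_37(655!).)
v_37(655!) = 17

Legendre's formula: v_p(n!) = Σ_{k ≥ 1} ⌊n / p^k⌋. For p = 37, n = 655, the terms are:
  ⌊655/37^1⌋ = ⌊655/37⌋ = 17
(the next term ⌊655/37^2⌋ = 0, terminating the sum). Summing: v_37(655!) = 17 = 17.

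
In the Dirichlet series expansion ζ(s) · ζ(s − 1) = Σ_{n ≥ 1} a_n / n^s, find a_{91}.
σ(91) = 112

In the product (Σ m^0/m^s)(Σ k / k^s) = Σ (Σ_{d | n} d) / n^s, the coefficient of 1/n^s is σ(n) = Σ_{d | n} d. For n = 91, divisors are [1, 7, 13, 91]; summing: σ(91) = 112.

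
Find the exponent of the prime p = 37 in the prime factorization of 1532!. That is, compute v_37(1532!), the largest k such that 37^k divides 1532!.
v_37(1532!) = 42

Legendre's formula: v_p(n!) = Σ_{k ≥ 1} ⌊n / p^k⌋. For p = 37, n = 1532, the terms are:
  ⌊1532/37^1⌋ = ⌊1532/37⌋ = 41
  ⌊1532/37^2⌋ = ⌊1532/1369⌋ = 1
(the next term ⌊1532/37^3⌋ = 0, terminating the sum). Summing: v_37(1532!) = 41 + 1 = 42.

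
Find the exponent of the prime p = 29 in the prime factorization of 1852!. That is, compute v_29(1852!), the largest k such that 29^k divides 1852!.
v_29(1852!) = 65

Legendre's formula: v_p(n!) = Σ_{k ≥ 1} ⌊n / p^k⌋. For p = 29, n = 1852, the terms are:
  ⌊1852/29^1⌋ = ⌊1852/29⌋ = 63
  ⌊1852/29^2⌋ = ⌊1852/841⌋ = 2
(the next term ⌊1852/29^3⌋ = 0, terminating the sum). Summing: v_29(1852!) = 63 + 2 = 65.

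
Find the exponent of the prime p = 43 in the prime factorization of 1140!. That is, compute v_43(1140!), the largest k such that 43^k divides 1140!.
v_43(1140!) = 26

Legendre's formula: v_p(n!) = Σ_{k ≥ 1} ⌊n / p^k⌋. For p = 43, n = 1140, the terms are:
  ⌊1140/43^1⌋ = ⌊1140/43⌋ = 26
(the next term ⌊1140/43^2⌋ = 0, terminating the sum). Summing: v_43(1140!) = 26 = 26.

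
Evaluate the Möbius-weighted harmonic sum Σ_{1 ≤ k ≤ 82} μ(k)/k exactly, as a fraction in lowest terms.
Σ μ(k)/k = -1401629533229069216211617003/107254825578022430263302818471

Values of μ(k) for 1 ≤ k ≤ 82: μ(1) = 1, μ(2) = -1, μ(3) = -1, μ(5) = -1, μ(6) = 1, μ(7) = -1, μ(10) = 1, μ(11) = -1, μ(13) = -1, μ(14) = 1, μ(15) = 1, μ(17) = -1, μ(19) = -1, μ(21) = 1, μ(22) = 1, μ(23) = -1, μ(26) = 1, μ(29) = -1, μ(30) = -1, μ(31) = -1, μ(33) = 1, μ(34) = 1, μ(35) = 1, μ(37) = -1, μ(38) = 1, μ(39) = 1, μ(41) = -1, μ(42) = -1, μ(43) = -1, μ(46) = 1, μ(47) = -1, μ(51) = 1, μ(53) = -1, μ(55) = 1, μ(57) = 1, μ(58) = 1, μ(59) = -1, μ(61) = -1, μ(62) = 1, μ(65) = 1, μ(66) = -1, μ(67) = -1, μ(69) = 1, μ(70) = -1, μ(71) = -1, μ(73) = -1, μ(74) = 1, μ(77) = 1, μ(78) = -1, μ(79) = -1, μ(82) = 1, with μ = 0 on non-squarefree integers. Summing μ(k)/k for k where μ(k) ≠ 0 gives -1401629533229069216211617003/107254825578022430263302818471 ≈ -0.0131. (PNT ⟺ this sum → 0 as n → ∞.)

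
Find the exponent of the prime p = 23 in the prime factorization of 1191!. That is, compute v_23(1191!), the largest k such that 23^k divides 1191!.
v_23(1191!) = 53

Legendre's formula: v_p(n!) = Σ_{k ≥ 1} ⌊n / p^k⌋. For p = 23, n = 1191, the terms are:
  ⌊1191/23^1⌋ = ⌊1191/23⌋ = 51
  ⌊1191/23^2⌋ = ⌊1191/529⌋ = 2
(the next term ⌊1191/23^3⌋ = 0, terminating the sum). Summing: v_23(1191!) = 51 + 2 = 53.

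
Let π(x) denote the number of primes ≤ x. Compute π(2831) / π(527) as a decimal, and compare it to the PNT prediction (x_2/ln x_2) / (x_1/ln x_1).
π(2831)/π(527) = 410/99 ≈ 4.1414;  PNT prediction ≈ 4.2357.

π(527) = 99 and π(2831) = 410, so π(2831)/π(527) ≈ 4.1414. The PNT-predicted ratio is (2831/ln(2831)) / (527/ln(527)) ≈ 4.2357. The two agree to within a few percent, as expected.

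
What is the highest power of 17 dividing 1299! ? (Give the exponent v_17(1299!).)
v_17(1299!) = 80

Legendre's formula: v_p(n!) = Σ_{k ≥ 1} ⌊n / p^k⌋. For p = 17, n = 1299, the terms are:
  ⌊1299/17^1⌋ = ⌊1299/17⌋ = 76
  ⌊1299/17^2⌋ = ⌊1299/289⌋ = 4
(the next term ⌊1299/17^3⌋ = 0, terminating the sum). Summing: v_17(1299!) = 76 + 4 = 80.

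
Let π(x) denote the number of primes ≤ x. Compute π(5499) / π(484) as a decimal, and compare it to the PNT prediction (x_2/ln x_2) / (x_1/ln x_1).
π(5499)/π(484) = 725/92 ≈ 7.8804;  PNT prediction ≈ 8.1555.

π(484) = 92 and π(5499) = 725, so π(5499)/π(484) ≈ 7.8804. The PNT-predicted ratio is (5499/ln(5499)) / (484/ln(484)) ≈ 8.1555. The two agree to within a few percent, as expected.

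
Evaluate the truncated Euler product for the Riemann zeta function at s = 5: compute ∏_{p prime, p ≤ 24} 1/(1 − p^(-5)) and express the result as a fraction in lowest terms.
∏ = 582482264223124461788463317320875/561738592476112179351889397970176

The primes p ≤ 24 are [2, 3, 5, 7, 11, 13, 17, 19, 23]. For each prime, (1 − 1/p^5)^(-1) = p^5 / (p^5 − 1). The product is (1 − 1/2^5)^(-1), (1 − 1/3^5)^(-1), (1 − 1/5^5)^(-1), (1 − 1/7^5)^(-1), (1 − 1/11^5)^(-1), (1 − 1/13^5)^(-1), (1 − 1/17^5)^(-1), (1 − 1/19^5)^(-1), (1 − 1/23^5)^(-1) = ∏ p^5 / (p^5 − 1) = 582482264223124461788463317320875/561738592476112179351889397970176.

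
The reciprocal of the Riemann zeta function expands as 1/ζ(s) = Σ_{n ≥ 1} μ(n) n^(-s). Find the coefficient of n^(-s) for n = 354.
μ(354) = -1

Factor n = 354 = 2 · 3 · 59. μ(n) = 0 if any exponent ≥ 2 (not squarefree); otherwise μ(n) = (−1)^{ω(n)} where ω(n) is the number of distinct prime factors. Applying: μ(354) = -1.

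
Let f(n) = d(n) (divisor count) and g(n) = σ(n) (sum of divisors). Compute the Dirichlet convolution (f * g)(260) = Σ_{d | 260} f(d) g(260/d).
(d * σ)(260) = 2048

Divisors of 260: [1, 2, 4, 5, 10, 13, 20, 26, 52, 65, 130, 260]. For each d | 260:
  d = 1: d(1) · σ(260/1) = 1 · 588 = 588
  d = 2: d(2) · σ(260/2) = 2 · 252 = 504
  d = 4: d(4) · σ(260/4) = 3 · 84 = 252
  d = 5: d(5) · σ(260/5) = 2 · 98 = 196
  d = 10: d(10) · σ(260/10) = 4 · 42 = 168
  d = 13: d(13) · σ(260/13) = 2 · 42 = 84
  d = 20: d(20) · σ(260/20) = 6 · 14 = 84
  d = 26: d(26) · σ(260/26) = 4 · 18 = 72
  d = 52: d(52) · σ(260/52) = 6 · 6 = 36
  d = 65: d(65) · σ(260/65) = 4 · 7 = 28
  d = 130: d(130) · σ(260/130) = 8 · 3 = 24
  d = 260: d(260) · σ(260/260) = 12 · 1 = 12
Summing: (d * σ)(260) = 588 + 504 + 252 + 196 + 168 + 84 + 84 + 72 + 36 + 28 + 24 + 12 = 2048.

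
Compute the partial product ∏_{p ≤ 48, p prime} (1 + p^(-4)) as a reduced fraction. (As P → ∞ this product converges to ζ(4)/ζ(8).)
∏ = 47811026860845170938198805915402199301066734558460286583378224128/44354583229145063659978971326989541656878007876738536067589135625

The primes p ≤ 48 are [2, 3, 5, 7, 11, 13, 17, 19, 23, 29, 31, 37, 41, 43, 47]. For each, (1 + 1/p^4) = (p^4 + 1)/p^4. Multiplying these fractions over p ∈ [2, 3, 5, 7, 11, 13, 17, 19, 23, 29, 31, 37, 41, 43, 47] gives 47811026860845170938198805915402199301066734558460286583378224128/44354583229145063659978971326989541656878007876738536067589135625. (In the limit P → ∞ this tends to ζ(4)/ζ(8).)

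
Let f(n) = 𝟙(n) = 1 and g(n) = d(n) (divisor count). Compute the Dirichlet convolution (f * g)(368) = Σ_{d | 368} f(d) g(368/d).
(𝟙 * d)(368) = 45

Divisors of 368: [1, 2, 4, 8, 16, 23, 46, 92, 184, 368]. For each d | 368:
  d = 1: 𝟙(1) · d(368/1) = 1 · 10 = 10
  d = 2: 𝟙(2) · d(368/2) = 1 · 8 = 8
  d = 4: 𝟙(4) · d(368/4) = 1 · 6 = 6
  d = 8: 𝟙(8) · d(368/8) = 1 · 4 = 4
  d = 16: 𝟙(16) · d(368/16) = 1 · 2 = 2
  d = 23: 𝟙(23) · d(368/23) = 1 · 5 = 5
  d = 46: 𝟙(46) · d(368/46) = 1 · 4 = 4
  d = 92: 𝟙(92) · d(368/92) = 1 · 3 = 3
  d = 184: 𝟙(184) · d(368/184) = 1 · 2 = 2
  d = 368: 𝟙(368) · d(368/368) = 1 · 1 = 1
Summing: (𝟙 * d)(368) = 10 + 8 + 6 + 4 + 2 + 5 + 4 + 3 + 2 + 1 = 45.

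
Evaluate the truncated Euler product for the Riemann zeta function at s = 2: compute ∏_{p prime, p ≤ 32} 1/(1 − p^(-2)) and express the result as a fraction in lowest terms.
∏ = 82920037520482019/50722704772300800

The primes p ≤ 32 are [2, 3, 5, 7, 11, 13, 17, 19, 23, 29, 31]. For each prime, (1 − 1/p^2)^(-1) = p^2 / (p^2 − 1). The product is (1 − 1/2^2)^(-1), (1 − 1/3^2)^(-1), (1 − 1/5^2)^(-1), (1 − 1/7^2)^(-1), (1 − 1/11^2)^(-1), (1 − 1/13^2)^(-1), (1 − 1/17^2)^(-1), (1 − 1/19^2)^(-1), (1 − 1/23^2)^(-1), (1 − 1/29^2)^(-1), (1 − 1/31^2)^(-1) = ∏ p^2 / (p^2 − 1) = 82920037520482019/50722704772300800.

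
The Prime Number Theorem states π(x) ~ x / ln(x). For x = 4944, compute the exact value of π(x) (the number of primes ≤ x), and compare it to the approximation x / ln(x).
π(4944) = 661;  x/ln(x) ≈ 581.24;  relative error ≈ 12.07%.

Directly count primes up to 4944: π(4944) = 661. The PNT approximation gives 4944/ln(4944) ≈ 4944/8.50593 ≈ 581.24. Relative error (π(x) − x/ln(x)) / π(x) ≈ 12.07%; the approximation is known to undercount slightly (Li(x) is a better estimate).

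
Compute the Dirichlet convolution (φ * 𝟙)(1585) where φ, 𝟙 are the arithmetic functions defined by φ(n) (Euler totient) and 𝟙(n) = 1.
(φ * 𝟙)(1585) = 1585

Divisors of 1585: [1, 5, 317, 1585]. For each d | 1585:
  d = 1: φ(1) · 𝟙(1585/1) = 1 · 1 = 1
  d = 5: φ(5) · 𝟙(1585/5) = 4 · 1 = 4
  d = 317: φ(317) · 𝟙(1585/317) = 316 · 1 = 316
  d = 1585: φ(1585) · 𝟙(1585/1585) = 1264 · 1 = 1264
Summing: (φ * 𝟙)(1585) = 1 + 4 + 316 + 1264 = 1585.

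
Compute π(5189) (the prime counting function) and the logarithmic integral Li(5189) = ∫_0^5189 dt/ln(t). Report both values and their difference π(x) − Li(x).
π(5189) = 691;  Li(5189) ≈ 706.42;  π(x) − Li(x) ≈ -15.42.

Direct count of primes ≤ 5189 gives π(5189) = 691. Numerical evaluation of the logarithmic integral gives Li(5189) ≈ 706.42. The difference π(x) − Li(x) ≈ -15.42 is typically negative for small/moderate x (Li(x) overestimates), though Littlewood's theorem shows this sign changes infinitely often.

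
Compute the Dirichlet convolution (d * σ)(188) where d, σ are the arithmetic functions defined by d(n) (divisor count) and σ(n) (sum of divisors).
(d * σ)(188) = 800

Divisors of 188: [1, 2, 4, 47, 94, 188]. For each d | 188:
  d = 1: d(1) · σ(188/1) = 1 · 336 = 336
  d = 2: d(2) · σ(188/2) = 2 · 144 = 288
  d = 4: d(4) · σ(188/4) = 3 · 48 = 144
  d = 47: d(47) · σ(188/47) = 2 · 7 = 14
  d = 94: d(94) · σ(188/94) = 4 · 3 = 12
  d = 188: d(188) · σ(188/188) = 6 · 1 = 6
Summing: (d * σ)(188) = 336 + 288 + 144 + 14 + 12 + 6 = 800.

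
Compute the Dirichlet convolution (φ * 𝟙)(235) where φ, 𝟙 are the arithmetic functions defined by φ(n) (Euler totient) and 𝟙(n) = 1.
(φ * 𝟙)(235) = 235

Divisors of 235: [1, 5, 47, 235]. For each d | 235:
  d = 1: φ(1) · 𝟙(235/1) = 1 · 1 = 1
  d = 5: φ(5) · 𝟙(235/5) = 4 · 1 = 4
  d = 47: φ(47) · 𝟙(235/47) = 46 · 1 = 46
  d = 235: φ(235) · 𝟙(235/235) = 184 · 1 = 184
Summing: (φ * 𝟙)(235) = 1 + 4 + 46 + 184 = 235.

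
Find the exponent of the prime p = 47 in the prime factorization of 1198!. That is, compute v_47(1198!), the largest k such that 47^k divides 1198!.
v_47(1198!) = 25

Legendre's formula: v_p(n!) = Σ_{k ≥ 1} ⌊n / p^k⌋. For p = 47, n = 1198, the terms are:
  ⌊1198/47^1⌋ = ⌊1198/47⌋ = 25
(the next term ⌊1198/47^2⌋ = 0, terminating the sum). Summing: v_47(1198!) = 25 = 25.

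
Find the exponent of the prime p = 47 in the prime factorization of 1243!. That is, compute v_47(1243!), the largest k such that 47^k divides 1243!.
v_47(1243!) = 26

Legendre's formula: v_p(n!) = Σ_{k ≥ 1} ⌊n / p^k⌋. For p = 47, n = 1243, the terms are:
  ⌊1243/47^1⌋ = ⌊1243/47⌋ = 26
(the next term ⌊1243/47^2⌋ = 0, terminating the sum). Summing: v_47(1243!) = 26 = 26.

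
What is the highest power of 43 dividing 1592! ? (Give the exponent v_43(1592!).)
v_43(1592!) = 37

Legendre's formula: v_p(n!) = Σ_{k ≥ 1} ⌊n / p^k⌋. For p = 43, n = 1592, the terms are:
  ⌊1592/43^1⌋ = ⌊1592/43⌋ = 37
(the next term ⌊1592/43^2⌋ = 0, terminating the sum). Summing: v_43(1592!) = 37 = 37.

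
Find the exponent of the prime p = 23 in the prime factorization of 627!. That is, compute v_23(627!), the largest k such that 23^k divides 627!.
v_23(627!) = 28

Legendre's formula: v_p(n!) = Σ_{k ≥ 1} ⌊n / p^k⌋. For p = 23, n = 627, the terms are:
  ⌊627/23^1⌋ = ⌊627/23⌋ = 27
  ⌊627/23^2⌋ = ⌊627/529⌋ = 1
(the next term ⌊627/23^3⌋ = 0, terminating the sum). Summing: v_23(627!) = 27 + 1 = 28.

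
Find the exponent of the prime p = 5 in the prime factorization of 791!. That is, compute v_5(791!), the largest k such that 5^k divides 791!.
v_5(791!) = 196

Legendre's formula: v_p(n!) = Σ_{k ≥ 1} ⌊n / p^k⌋. For p = 5, n = 791, the terms are:
  ⌊791/5^1⌋ = ⌊791/5⌋ = 158
  ⌊791/5^2⌋ = ⌊791/25⌋ = 31
  ⌊791/5^3⌋ = ⌊791/125⌋ = 6
  ⌊791/5^4⌋ = ⌊791/625⌋ = 1
(the next term ⌊791/5^5⌋ = 0, terminating the sum). Summing: v_5(791!) = 158 + 31 + 6 + 1 = 196.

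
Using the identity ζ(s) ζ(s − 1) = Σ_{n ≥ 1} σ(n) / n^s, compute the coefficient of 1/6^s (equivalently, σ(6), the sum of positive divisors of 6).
σ(6) = 12

In the product (Σ m^0/m^s)(Σ k / k^s) = Σ (Σ_{d | n} d) / n^s, the coefficient of 1/n^s is σ(n) = Σ_{d | n} d. For n = 6, divisors are [1, 2, 3, 6]; summing: σ(6) = 12.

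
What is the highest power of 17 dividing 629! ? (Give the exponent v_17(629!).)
v_17(629!) = 39

Legendre's formula: v_p(n!) = Σ_{k ≥ 1} ⌊n / p^k⌋. For p = 17, n = 629, the terms are:
  ⌊629/17^1⌋ = ⌊629/17⌋ = 37
  ⌊629/17^2⌋ = ⌊629/289⌋ = 2
(the next term ⌊629/17^3⌋ = 0, terminating the sum). Summing: v_17(629!) = 37 + 2 = 39.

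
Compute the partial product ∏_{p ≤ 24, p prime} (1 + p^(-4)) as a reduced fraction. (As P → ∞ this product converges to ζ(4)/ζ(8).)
∏ = 577447917650941187656457324944/535704058713408612067696280625

The primes p ≤ 24 are [2, 3, 5, 7, 11, 13, 17, 19, 23]. For each, (1 + 1/p^4) = (p^4 + 1)/p^4. Multiplying these fractions over p ∈ [2, 3, 5, 7, 11, 13, 17, 19, 23] gives 577447917650941187656457324944/535704058713408612067696280625. (In the limit P → ∞ this tends to ζ(4)/ζ(8).)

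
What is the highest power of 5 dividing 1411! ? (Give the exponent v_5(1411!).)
v_5(1411!) = 351

Legendre's formula: v_p(n!) = Σ_{k ≥ 1} ⌊n / p^k⌋. For p = 5, n = 1411, the terms are:
  ⌊1411/5^1⌋ = ⌊1411/5⌋ = 282
  ⌊1411/5^2⌋ = ⌊1411/25⌋ = 56
  ⌊1411/5^3⌋ = ⌊1411/125⌋ = 11
  ⌊1411/5^4⌋ = ⌊1411/625⌋ = 2
(the next term ⌊1411/5^5⌋ = 0, terminating the sum). Summing: v_5(1411!) = 282 + 56 + 11 + 2 = 351.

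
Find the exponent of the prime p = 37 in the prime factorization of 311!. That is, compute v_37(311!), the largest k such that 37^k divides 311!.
v_37(311!) = 8

Legendre's formula: v_p(n!) = Σ_{k ≥ 1} ⌊n / p^k⌋. For p = 37, n = 311, the terms are:
  ⌊311/37^1⌋ = ⌊311/37⌋ = 8
(the next term ⌊311/37^2⌋ = 0, terminating the sum). Summing: v_37(311!) = 8 = 8.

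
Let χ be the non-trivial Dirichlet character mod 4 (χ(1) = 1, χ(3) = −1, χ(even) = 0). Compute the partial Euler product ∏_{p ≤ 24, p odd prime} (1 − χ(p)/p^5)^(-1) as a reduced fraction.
∏ = 19221914719363107239019289471588875/19296053991287416836128860852453376

The odd primes p ≤ 24 are [3, 5, 7, 11, 13, 17, 19, 23]. For each, χ(p) = 1 if p ≡ 1 mod 4, χ(p) = −1 if p ≡ 3 mod 4. Taking (1 − χ(p)/p^5)^(-1) = p^5/(p^5 − χ(p)): (1 − (-1)/3^5)^(-1) · (1 − (1)/5^5)^(-1) · (1 − (-1)/7^5)^(-1) · (1 − (-1)/11^5)^(-1) · (1 − (1)/13^5)^(-1) · (1 − (1)/17^5)^(-1) · (1 − (-1)/19^5)^(-1) · (1 − (-1)/23^5)^(-1) = 19221914719363107239019289471588875/19296053991287416836128860852453376.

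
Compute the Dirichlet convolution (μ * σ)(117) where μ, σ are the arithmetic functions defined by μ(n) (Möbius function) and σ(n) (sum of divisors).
(μ * σ)(117) = 117

Divisors of 117: [1, 3, 9, 13, 39, 117]. For each d | 117:
  d = 1: μ(1) · σ(117/1) = 1 · 182 = 182
  d = 3: μ(3) · σ(117/3) = -1 · 56 = -56
  d = 9: μ(9) · σ(117/9) = 0 · 14 = 0
  d = 13: μ(13) · σ(117/13) = -1 · 13 = -13
  d = 39: μ(39) · σ(117/39) = 1 · 4 = 4
  d = 117: μ(117) · σ(117/117) = 0 · 1 = 0
Summing: (μ * σ)(117) = 182 + -56 + 0 + -13 + 4 + 0 = 117.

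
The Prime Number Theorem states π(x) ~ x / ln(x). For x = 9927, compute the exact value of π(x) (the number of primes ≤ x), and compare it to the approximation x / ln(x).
π(9927) = 1223;  x/ln(x) ≈ 1078.67;  relative error ≈ 11.80%.

Directly count primes up to 9927: π(9927) = 1223. The PNT approximation gives 9927/ln(9927) ≈ 9927/9.20301 ≈ 1078.67. Relative error (π(x) − x/ln(x)) / π(x) ≈ 11.80%; the approximation is known to undercount slightly (Li(x) is a better estimate).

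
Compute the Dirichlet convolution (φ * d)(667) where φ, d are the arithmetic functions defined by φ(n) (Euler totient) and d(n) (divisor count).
(φ * d)(667) = 720

Divisors of 667: [1, 23, 29, 667]. For each d | 667:
  d = 1: φ(1) · d(667/1) = 1 · 4 = 4
  d = 23: φ(23) · d(667/23) = 22 · 2 = 44
  d = 29: φ(29) · d(667/29) = 28 · 2 = 56
  d = 667: φ(667) · d(667/667) = 616 · 1 = 616
Summing: (φ * d)(667) = 4 + 44 + 56 + 616 = 720.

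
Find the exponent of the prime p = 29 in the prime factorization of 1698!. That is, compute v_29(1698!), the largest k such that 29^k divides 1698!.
v_29(1698!) = 60

Legendre's formula: v_p(n!) = Σ_{k ≥ 1} ⌊n / p^k⌋. For p = 29, n = 1698, the terms are:
  ⌊1698/29^1⌋ = ⌊1698/29⌋ = 58
  ⌊1698/29^2⌋ = ⌊1698/841⌋ = 2
(the next term ⌊1698/29^3⌋ = 0, terminating the sum). Summing: v_29(1698!) = 58 + 2 = 60.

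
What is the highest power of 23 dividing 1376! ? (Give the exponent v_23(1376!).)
v_23(1376!) = 61

Legendre's formula: v_p(n!) = Σ_{k ≥ 1} ⌊n / p^k⌋. For p = 23, n = 1376, the terms are:
  ⌊1376/23^1⌋ = ⌊1376/23⌋ = 59
  ⌊1376/23^2⌋ = ⌊1376/529⌋ = 2
(the next term ⌊1376/23^3⌋ = 0, terminating the sum). Summing: v_23(1376!) = 59 + 2 = 61.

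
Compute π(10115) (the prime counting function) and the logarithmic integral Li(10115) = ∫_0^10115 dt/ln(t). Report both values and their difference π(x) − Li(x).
π(10115) = 1242;  Li(10115) ≈ 1258.62;  π(x) − Li(x) ≈ -16.62.

Direct count of primes ≤ 10115 gives π(10115) = 1242. Numerical evaluation of the logarithmic integral gives Li(10115) ≈ 1258.62. The difference π(x) − Li(x) ≈ -16.62 is typically negative for small/moderate x (Li(x) overestimates), though Littlewood's theorem shows this sign changes infinitely often.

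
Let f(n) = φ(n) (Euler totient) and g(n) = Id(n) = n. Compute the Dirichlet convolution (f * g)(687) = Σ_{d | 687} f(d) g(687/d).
(φ * Id)(687) = 2285

Divisors of 687: [1, 3, 229, 687]. For each d | 687:
  d = 1: φ(1) · Id(687/1) = 1 · 687 = 687
  d = 3: φ(3) · Id(687/3) = 2 · 229 = 458
  d = 229: φ(229) · Id(687/229) = 228 · 3 = 684
  d = 687: φ(687) · Id(687/687) = 456 · 1 = 456
Summing: (φ * Id)(687) = 687 + 458 + 684 + 456 = 2285.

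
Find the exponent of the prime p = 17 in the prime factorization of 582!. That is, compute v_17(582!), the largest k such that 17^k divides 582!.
v_17(582!) = 36

Legendre's formula: v_p(n!) = Σ_{k ≥ 1} ⌊n / p^k⌋. For p = 17, n = 582, the terms are:
  ⌊582/17^1⌋ = ⌊582/17⌋ = 34
  ⌊582/17^2⌋ = ⌊582/289⌋ = 2
(the next term ⌊582/17^3⌋ = 0, terminating the sum). Summing: v_17(582!) = 34 + 2 = 36.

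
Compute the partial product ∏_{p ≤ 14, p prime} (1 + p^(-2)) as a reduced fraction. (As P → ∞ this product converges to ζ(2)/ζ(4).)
∏ = 1037000/693693

The primes p ≤ 14 are [2, 3, 5, 7, 11, 13]. For each, (1 + 1/p^2) = (p^2 + 1)/p^2. Multiplying these fractions over p ∈ [2, 3, 5, 7, 11, 13] gives 1037000/693693. (In the limit P → ∞ this tends to ζ(2)/ζ(4).)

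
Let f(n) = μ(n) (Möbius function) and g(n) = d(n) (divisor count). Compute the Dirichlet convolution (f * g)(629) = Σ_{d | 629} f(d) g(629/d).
(μ * d)(629) = 1

Divisors of 629: [1, 17, 37, 629]. For each d | 629:
  d = 1: μ(1) · d(629/1) = 1 · 4 = 4
  d = 17: μ(17) · d(629/17) = -1 · 2 = -2
  d = 37: μ(37) · d(629/37) = -1 · 2 = -2
  d = 629: μ(629) · d(629/629) = 1 · 1 = 1
Summing: (μ * d)(629) = 4 + -2 + -2 + 1 = 1.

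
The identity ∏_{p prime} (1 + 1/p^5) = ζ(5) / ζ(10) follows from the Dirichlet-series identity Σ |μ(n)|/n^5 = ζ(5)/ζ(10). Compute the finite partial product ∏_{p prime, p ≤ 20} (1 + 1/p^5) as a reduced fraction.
∏ = 405833785877367637916288/391770333462674252324875

The primes p ≤ 20 are [2, 3, 5, 7, 11, 13, 17, 19]. For each, (1 + 1/p^5) = (p^5 + 1)/p^5. Multiplying these fractions over p ∈ [2, 3, 5, 7, 11, 13, 17, 19] gives 405833785877367637916288/391770333462674252324875. (In the limit P → ∞ this tends to ζ(5)/ζ(10).)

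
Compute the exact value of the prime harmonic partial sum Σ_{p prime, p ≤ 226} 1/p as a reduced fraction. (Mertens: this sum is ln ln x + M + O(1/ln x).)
Σ 1/p = 718699639327957473429492425322377115938612460993073775465130392853544377727917042657991/367009731827331916465034565550136732339800312955331782619462457039988073311157667212930

π(226) = 48, so the primes ≤ 226 are [2, 3, 5, 7, 11, 13, 17, 19, 23, 29, 31, 37, 41, 43, 47, 53, 59, 61, 67, 71, 73, 79, 83, 89, 97, 101, 103, 107, 109, 113, 127, 131, 137, 139, 149, 151, 157, 163, 167, 173, 179, 181, 191, 193, 197, 199, 211, 223]. Summing 1/p over these primes: 718699639327957473429492425322377115938612460993073775465130392853544377727917042657991/367009731827331916465034565550136732339800312955331782619462457039988073311157667212930 ≈ 1.9583. Mertens estimate ln ln(226) + 0.2615 ≈ 1.9517.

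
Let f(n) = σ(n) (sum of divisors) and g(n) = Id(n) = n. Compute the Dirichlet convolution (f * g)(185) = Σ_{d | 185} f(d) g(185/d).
(σ * Id)(185) = 825

Divisors of 185: [1, 5, 37, 185]. For each d | 185:
  d = 1: σ(1) · Id(185/1) = 1 · 185 = 185
  d = 5: σ(5) · Id(185/5) = 6 · 37 = 222
  d = 37: σ(37) · Id(185/37) = 38 · 5 = 190
  d = 185: σ(185) · Id(185/185) = 228 · 1 = 228
Summing: (σ * Id)(185) = 185 + 222 + 190 + 228 = 825.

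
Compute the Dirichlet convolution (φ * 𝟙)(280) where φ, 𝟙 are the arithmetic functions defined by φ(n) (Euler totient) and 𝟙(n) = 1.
(φ * 𝟙)(280) = 280

Divisors of 280: [1, 2, 4, 5, 7, 8, 10, 14, 20, 28, 35, 40, 56, 70, 140, 280]. For each d | 280:
  d = 1: φ(1) · 𝟙(280/1) = 1 · 1 = 1
  d = 2: φ(2) · 𝟙(280/2) = 1 · 1 = 1
  d = 4: φ(4) · 𝟙(280/4) = 2 · 1 = 2
  d = 5: φ(5) · 𝟙(280/5) = 4 · 1 = 4
  d = 7: φ(7) · 𝟙(280/7) = 6 · 1 = 6
  d = 8: φ(8) · 𝟙(280/8) = 4 · 1 = 4
  d = 10: φ(10) · 𝟙(280/10) = 4 · 1 = 4
  d = 14: φ(14) · 𝟙(280/14) = 6 · 1 = 6
  d = 20: φ(20) · 𝟙(280/20) = 8 · 1 = 8
  d = 28: φ(28) · 𝟙(280/28) = 12 · 1 = 12
  d = 35: φ(35) · 𝟙(280/35) = 24 · 1 = 24
  d = 40: φ(40) · 𝟙(280/40) = 16 · 1 = 16
  d = 56: φ(56) · 𝟙(280/56) = 24 · 1 = 24
  d = 70: φ(70) · 𝟙(280/70) = 24 · 1 = 24
  d = 140: φ(140) · 𝟙(280/140) = 48 · 1 = 48
  d = 280: φ(280) · 𝟙(280/280) = 96 · 1 = 96
Summing: (φ * 𝟙)(280) = 1 + 1 + 2 + 4 + 6 + 4 + 4 + 6 + 8 + 12 + 24 + 16 + 24 + 24 + 48 + 96 = 280.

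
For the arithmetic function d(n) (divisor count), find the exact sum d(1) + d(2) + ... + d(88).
Σ_{n ≤ 88} d(n) = 411

Compute d(n) for each 1 ≤ n ≤ 88: d(1) = 1, d(2) = 2, d(3) = 2, d(4) = 3, d(5) = 2, d(6) = 4, d(7) = 2, d(8) = 4, d(9) = 3, d(10) = 4, d(11) = 2, d(12) = 6, d(13) = 2, d(14) = 4, d(15) = 4, d(16) = 5, d(17) = 2, d(18) = 6, d(19) = 2, d(20) = 6, d(21) = 4, d(22) = 4, d(23) = 2, d(24) = 8, d(25) = 3, d(26) = 4, d(27) = 4, d(28) = 6, d(29) = 2, d(30) = 8, d(31) = 2, d(32) = 6, d(33) = 4, d(34) = 4, d(35) = 4, d(36) = 9, d(37) = 2, d(38) = 4, d(39) = 4, d(40) = 8, d(41) = 2, d(42) = 8, d(43) = 2, d(44) = 6, d(45) = 6, d(46) = 4, d(47) = 2, d(48) = 10, d(49) = 3, d(50) = 6, d(51) = 4, d(52) = 6, d(53) = 2, d(54) = 8, d(55) = 4, d(56) = 8, d(57) = 4, d(58) = 4, d(59) = 2, d(60) = 12, d(61) = 2, d(62) = 4, d(63) = 6, d(64) = 7, d(65) = 4, d(66) = 8, d(67) = 2, d(68) = 6, d(69) = 4, d(70) = 8, d(71) = 2, d(72) = 12, d(73) = 2, d(74) = 4, d(75) = 6, d(76) = 6, d(77) = 4, d(78) = 8, d(79) = 2, d(80) = 10, d(81) = 5, d(82) = 4, d(83) = 2, d(84) = 12, d(85) = 4, d(86) = 4, d(87) = 4, d(88) = 8. Summing all 88 values: 411. (Dirichlet's divisor formula: Σ_{n ≤ x} d(n) = x ln(x) + (2γ − 1) x + O(√x). For x = 88, the asymptotic estimate is ≈ 407.60.)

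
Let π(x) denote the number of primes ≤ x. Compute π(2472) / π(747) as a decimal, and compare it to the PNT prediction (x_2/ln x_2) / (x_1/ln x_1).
π(2472)/π(747) = 365/132 ≈ 2.7652;  PNT prediction ≈ 2.8023.

π(747) = 132 and π(2472) = 365, so π(2472)/π(747) ≈ 2.7652. The PNT-predicted ratio is (2472/ln(2472)) / (747/ln(747)) ≈ 2.8023. The two agree to within a few percent, as expected.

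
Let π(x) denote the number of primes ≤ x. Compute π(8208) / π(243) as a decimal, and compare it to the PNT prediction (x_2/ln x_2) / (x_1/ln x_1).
π(8208)/π(243) = 1028/53 ≈ 19.3962;  PNT prediction ≈ 20.5865.

π(243) = 53 and π(8208) = 1028, so π(8208)/π(243) ≈ 19.3962. The PNT-predicted ratio is (8208/ln(8208)) / (243/ln(243)) ≈ 20.5865. The two agree to within a few percent, as expected.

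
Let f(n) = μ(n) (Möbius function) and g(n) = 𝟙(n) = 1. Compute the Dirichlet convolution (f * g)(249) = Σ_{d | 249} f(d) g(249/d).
(μ * 𝟙)(249) = 0

Divisors of 249: [1, 3, 83, 249]. For each d | 249:
  d = 1: μ(1) · 𝟙(249/1) = 1 · 1 = 1
  d = 3: μ(3) · 𝟙(249/3) = -1 · 1 = -1
  d = 83: μ(83) · 𝟙(249/83) = -1 · 1 = -1
  d = 249: μ(249) · 𝟙(249/249) = 1 · 1 = 1
Summing: (μ * 𝟙)(249) = 1 + -1 + -1 + 1 = 0.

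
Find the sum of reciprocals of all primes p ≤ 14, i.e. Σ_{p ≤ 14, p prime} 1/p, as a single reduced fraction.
Σ 1/p = 40361/30030

π(14) = 6, so the primes ≤ 14 are [2, 3, 5, 7, 11, 13]. Summing 1/p over these primes: 40361/30030 ≈ 1.3440. Mertens estimate ln ln(14) + 0.2615 ≈ 1.2319.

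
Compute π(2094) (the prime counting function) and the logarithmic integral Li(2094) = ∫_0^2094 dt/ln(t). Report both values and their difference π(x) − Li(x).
π(2094) = 316;  Li(2094) ≈ 327.14;  π(x) − Li(x) ≈ -11.14.

Direct count of primes ≤ 2094 gives π(2094) = 316. Numerical evaluation of the logarithmic integral gives Li(2094) ≈ 327.14. The difference π(x) − Li(x) ≈ -11.14 is typically negative for small/moderate x (Li(x) overestimates), though Littlewood's theorem shows this sign changes infinitely often.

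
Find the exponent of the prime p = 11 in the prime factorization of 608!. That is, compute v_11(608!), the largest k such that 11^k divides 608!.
v_11(608!) = 60

Legendre's formula: v_p(n!) = Σ_{k ≥ 1} ⌊n / p^k⌋. For p = 11, n = 608, the terms are:
  ⌊608/11^1⌋ = ⌊608/11⌋ = 55
  ⌊608/11^2⌋ = ⌊608/121⌋ = 5
(the next term ⌊608/11^3⌋ = 0, terminating the sum). Summing: v_11(608!) = 55 + 5 = 60.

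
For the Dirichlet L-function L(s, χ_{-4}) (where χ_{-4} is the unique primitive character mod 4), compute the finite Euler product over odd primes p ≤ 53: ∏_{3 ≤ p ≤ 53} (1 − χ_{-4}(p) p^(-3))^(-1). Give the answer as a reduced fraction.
∏ = 825131832927904152751703886265311831503045/851571808026684219819301170519057245405184

The odd primes p ≤ 53 are [3, 5, 7, 11, 13, 17, 19, 23, 29, 31, 37, 41, 43, 47, 53]. For each, χ(p) = 1 if p ≡ 1 mod 4, χ(p) = −1 if p ≡ 3 mod 4. Taking (1 − χ(p)/p^3)^(-1) = p^3/(p^3 − χ(p)): (1 − (-1)/3^3)^(-1) · (1 − (1)/5^3)^(-1) · (1 − (-1)/7^3)^(-1) · (1 − (-1)/11^3)^(-1) · (1 − (1)/13^3)^(-1) · (1 − (1)/17^3)^(-1) · (1 − (-1)/19^3)^(-1) · (1 − (-1)/23^3)^(-1) · (1 − (1)/29^3)^(-1) · (1 − (-1)/31^3)^(-1) · (1 − (1)/37^3)^(-1) · (1 − (1)/41^3)^(-1) · (1 − (-1)/43^3)^(-1) · (1 − (-1)/47^3)^(-1) · (1 − (1)/53^3)^(-1) = 825131832927904152751703886265311831503045/851571808026684219819301170519057245405184.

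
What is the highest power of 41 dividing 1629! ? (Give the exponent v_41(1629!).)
v_41(1629!) = 39

Legendre's formula: v_p(n!) = Σ_{k ≥ 1} ⌊n / p^k⌋. For p = 41, n = 1629, the terms are:
  ⌊1629/41^1⌋ = ⌊1629/41⌋ = 39
(the next term ⌊1629/41^2⌋ = 0, terminating the sum). Summing: v_41(1629!) = 39 = 39.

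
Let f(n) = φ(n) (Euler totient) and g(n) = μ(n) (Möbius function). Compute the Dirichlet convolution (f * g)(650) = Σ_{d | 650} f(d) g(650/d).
(φ * μ)(650) = 0

Divisors of 650: [1, 2, 5, 10, 13, 25, 26, 50, 65, 130, 325, 650]. For each d | 650:
  d = 1: φ(1) · μ(650/1) = 1 · 0 = 0
  d = 2: φ(2) · μ(650/2) = 1 · 0 = 0
  d = 5: φ(5) · μ(650/5) = 4 · -1 = -4
  d = 10: φ(10) · μ(650/10) = 4 · 1 = 4
  d = 13: φ(13) · μ(650/13) = 12 · 0 = 0
  d = 25: φ(25) · μ(650/25) = 20 · 1 = 20
  d = 26: φ(26) · μ(650/26) = 12 · 0 = 0
  d = 50: φ(50) · μ(650/50) = 20 · -1 = -20
  d = 65: φ(65) · μ(650/65) = 48 · 1 = 48
  d = 130: φ(130) · μ(650/130) = 48 · -1 = -48
  d = 325: φ(325) · μ(650/325) = 240 · -1 = -240
  d = 650: φ(650) · μ(650/650) = 240 · 1 = 240
Summing: (φ * μ)(650) = 0 + 0 + -4 + 4 + 0 + 20 + 0 + -20 + 48 + -48 + -240 + 240 = 0.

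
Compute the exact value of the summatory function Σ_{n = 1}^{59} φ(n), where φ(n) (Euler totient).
Σ_{n ≤ 59} φ(n) = 1086

Compute φ(n) for each 1 ≤ n ≤ 59: φ(1) = 1, φ(2) = 1, φ(3) = 2, φ(4) = 2, φ(5) = 4, φ(6) = 2, φ(7) = 6, φ(8) = 4, φ(9) = 6, φ(10) = 4, φ(11) = 10, φ(12) = 4, φ(13) = 12, φ(14) = 6, φ(15) = 8, φ(16) = 8, φ(17) = 16, φ(18) = 6, φ(19) = 18, φ(20) = 8, φ(21) = 12, φ(22) = 10, φ(23) = 22, φ(24) = 8, φ(25) = 20, φ(26) = 12, φ(27) = 18, φ(28) = 12, φ(29) = 28, φ(30) = 8, φ(31) = 30, φ(32) = 16, φ(33) = 20, φ(34) = 16, φ(35) = 24, φ(36) = 12, φ(37) = 36, φ(38) = 18, φ(39) = 24, φ(40) = 16, φ(41) = 40, φ(42) = 12, φ(43) = 42, φ(44) = 20, φ(45) = 24, φ(46) = 22, φ(47) = 46, φ(48) = 16, φ(49) = 42, φ(50) = 20, φ(51) = 32, φ(52) = 24, φ(53) = 52, φ(54) = 18, φ(55) = 40, φ(56) = 24, φ(57) = 36, φ(58) = 28, φ(59) = 58. Summing all 59 values: 1086. (Average order: Σ_{n ≤ x} φ(n) ~ (3/π²) x². For x = 59, (3/π²)·59² ≈ 1058.10.)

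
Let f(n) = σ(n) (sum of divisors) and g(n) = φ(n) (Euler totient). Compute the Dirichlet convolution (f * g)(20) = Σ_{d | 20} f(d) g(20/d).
(σ * φ)(20) = 120

Divisors of 20: [1, 2, 4, 5, 10, 20]. For each d | 20:
  d = 1: σ(1) · φ(20/1) = 1 · 8 = 8
  d = 2: σ(2) · φ(20/2) = 3 · 4 = 12
  d = 4: σ(4) · φ(20/4) = 7 · 4 = 28
  d = 5: σ(5) · φ(20/5) = 6 · 2 = 12
  d = 10: σ(10) · φ(20/10) = 18 · 1 = 18
  d = 20: σ(20) · φ(20/20) = 42 · 1 = 42
Summing: (σ * φ)(20) = 8 + 12 + 28 + 12 + 18 + 42 = 120.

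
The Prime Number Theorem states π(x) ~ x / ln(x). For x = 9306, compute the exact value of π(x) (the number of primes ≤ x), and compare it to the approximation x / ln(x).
π(9306) = 1151;  x/ln(x) ≈ 1018.34;  relative error ≈ 11.53%.

Directly count primes up to 9306: π(9306) = 1151. The PNT approximation gives 9306/ln(9306) ≈ 9306/9.13841 ≈ 1018.34. Relative error (π(x) − x/ln(x)) / π(x) ≈ 11.53%; the approximation is known to undercount slightly (Li(x) is a better estimate).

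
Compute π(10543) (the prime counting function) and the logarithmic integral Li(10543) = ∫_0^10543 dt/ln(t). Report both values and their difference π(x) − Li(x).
π(10543) = 1288;  Li(10543) ≈ 1304.92;  π(x) − Li(x) ≈ -16.92.

Direct count of primes ≤ 10543 gives π(10543) = 1288. Numerical evaluation of the logarithmic integral gives Li(10543) ≈ 1304.92. The difference π(x) − Li(x) ≈ -16.92 is typically negative for small/moderate x (Li(x) overestimates), though Littlewood's theorem shows this sign changes infinitely often.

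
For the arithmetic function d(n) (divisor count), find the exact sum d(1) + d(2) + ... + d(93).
Σ_{n ≤ 93} d(n) = 439

Compute d(n) for each 1 ≤ n ≤ 93: d(1) = 1, d(2) = 2, d(3) = 2, d(4) = 3, d(5) = 2, d(6) = 4, d(7) = 2, d(8) = 4, d(9) = 3, d(10) = 4, d(11) = 2, d(12) = 6, d(13) = 2, d(14) = 4, d(15) = 4, d(16) = 5, d(17) = 2, d(18) = 6, d(19) = 2, d(20) = 6, d(21) = 4, d(22) = 4, d(23) = 2, d(24) = 8, d(25) = 3, d(26) = 4, d(27) = 4, d(28) = 6, d(29) = 2, d(30) = 8, d(31) = 2, d(32) = 6, d(33) = 4, d(34) = 4, d(35) = 4, d(36) = 9, d(37) = 2, d(38) = 4, d(39) = 4, d(40) = 8, d(41) = 2, d(42) = 8, d(43) = 2, d(44) = 6, d(45) = 6, d(46) = 4, d(47) = 2, d(48) = 10, d(49) = 3, d(50) = 6, d(51) = 4, d(52) = 6, d(53) = 2, d(54) = 8, d(55) = 4, d(56) = 8, d(57) = 4, d(58) = 4, d(59) = 2, d(60) = 12, d(61) = 2, d(62) = 4, d(63) = 6, d(64) = 7, d(65) = 4, d(66) = 8, d(67) = 2, d(68) = 6, d(69) = 4, d(70) = 8, d(71) = 2, d(72) = 12, d(73) = 2, d(74) = 4, d(75) = 6, d(76) = 6, d(77) = 4, d(78) = 8, d(79) = 2, d(80) = 10, d(81) = 5, d(82) = 4, d(83) = 2, d(84) = 12, d(85) = 4, d(86) = 4, d(87) = 4, d(88) = 8, d(89) = 2, d(90) = 12, d(91) = 4, d(92) = 6, d(93) = 4. Summing all 93 values: 439. (Dirichlet's divisor formula: Σ_{n ≤ x} d(n) = x ln(x) + (2γ − 1) x + O(√x). For x = 93, the asymptotic estimate is ≈ 435.89.)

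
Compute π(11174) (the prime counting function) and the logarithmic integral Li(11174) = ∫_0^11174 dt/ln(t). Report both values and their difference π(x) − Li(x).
π(11174) = 1354;  Li(11174) ≈ 1372.83;  π(x) − Li(x) ≈ -18.83.

Direct count of primes ≤ 11174 gives π(11174) = 1354. Numerical evaluation of the logarithmic integral gives Li(11174) ≈ 1372.83. The difference π(x) − Li(x) ≈ -18.83 is typically negative for small/moderate x (Li(x) overestimates), though Littlewood's theorem shows this sign changes infinitely often.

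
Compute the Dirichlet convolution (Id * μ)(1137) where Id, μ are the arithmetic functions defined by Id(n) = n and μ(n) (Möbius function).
(Id * μ)(1137) = 756

Divisors of 1137: [1, 3, 379, 1137]. For each d | 1137:
  d = 1: Id(1) · μ(1137/1) = 1 · 1 = 1
  d = 3: Id(3) · μ(1137/3) = 3 · -1 = -3
  d = 379: Id(379) · μ(1137/379) = 379 · -1 = -379
  d = 1137: Id(1137) · μ(1137/1137) = 1137 · 1 = 1137
Summing: (Id * μ)(1137) = 1 + -3 + -379 + 1137 = 756.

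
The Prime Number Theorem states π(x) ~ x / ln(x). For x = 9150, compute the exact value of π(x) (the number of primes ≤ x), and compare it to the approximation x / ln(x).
π(9150) = 1133;  x/ln(x) ≈ 1003.12;  relative error ≈ 11.46%.

Directly count primes up to 9150: π(9150) = 1133. The PNT approximation gives 9150/ln(9150) ≈ 9150/9.12151 ≈ 1003.12. Relative error (π(x) − x/ln(x)) / π(x) ≈ 11.46%; the approximation is known to undercount slightly (Li(x) is a better estimate).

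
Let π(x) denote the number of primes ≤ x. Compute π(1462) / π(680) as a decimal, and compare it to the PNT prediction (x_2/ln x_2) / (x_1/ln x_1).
π(1462)/π(680) = 232/123 ≈ 1.8862;  PNT prediction ≈ 1.9242.

π(680) = 123 and π(1462) = 232, so π(1462)/π(680) ≈ 1.8862. The PNT-predicted ratio is (1462/ln(1462)) / (680/ln(680)) ≈ 1.9242. The two agree to within a few percent, as expected.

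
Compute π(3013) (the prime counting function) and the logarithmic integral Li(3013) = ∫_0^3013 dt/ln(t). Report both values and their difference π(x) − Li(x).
π(3013) = 432;  Li(3013) ≈ 444.38;  π(x) − Li(x) ≈ -12.38.

Direct count of primes ≤ 3013 gives π(3013) = 432. Numerical evaluation of the logarithmic integral gives Li(3013) ≈ 444.38. The difference π(x) − Li(x) ≈ -12.38 is typically negative for small/moderate x (Li(x) overestimates), though Littlewood's theorem shows this sign changes infinitely often.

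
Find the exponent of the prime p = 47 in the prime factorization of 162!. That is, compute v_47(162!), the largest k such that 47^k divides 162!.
v_47(162!) = 3

Legendre's formula: v_p(n!) = Σ_{k ≥ 1} ⌊n / p^k⌋. For p = 47, n = 162, the terms are:
  ⌊162/47^1⌋ = ⌊162/47⌋ = 3
(the next term ⌊162/47^2⌋ = 0, terminating the sum). Summing: v_47(162!) = 3 = 3.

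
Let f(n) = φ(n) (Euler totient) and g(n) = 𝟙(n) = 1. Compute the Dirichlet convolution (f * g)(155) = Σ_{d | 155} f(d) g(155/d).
(φ * 𝟙)(155) = 155

Divisors of 155: [1, 5, 31, 155]. For each d | 155:
  d = 1: φ(1) · 𝟙(155/1) = 1 · 1 = 1
  d = 5: φ(5) · 𝟙(155/5) = 4 · 1 = 4
  d = 31: φ(31) · 𝟙(155/31) = 30 · 1 = 30
  d = 155: φ(155) · 𝟙(155/155) = 120 · 1 = 120
Summing: (φ * 𝟙)(155) = 1 + 4 + 30 + 120 = 155.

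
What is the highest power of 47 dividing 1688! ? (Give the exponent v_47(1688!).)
v_47(1688!) = 35

Legendre's formula: v_p(n!) = Σ_{k ≥ 1} ⌊n / p^k⌋. For p = 47, n = 1688, the terms are:
  ⌊1688/47^1⌋ = ⌊1688/47⌋ = 35
(the next term ⌊1688/47^2⌋ = 0, terminating the sum). Summing: v_47(1688!) = 35 = 35.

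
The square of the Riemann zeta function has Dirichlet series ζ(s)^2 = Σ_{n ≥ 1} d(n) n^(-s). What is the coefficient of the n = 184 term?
d(184) = 8

ζ(s)^2 = (Σ 1/m^s)(Σ 1/k^s). The coefficient of 1/n^s in the product is the number of ordered pairs (m, k) with mk = n, which equals d(n). For n = 184, divisors are [1, 2, 4, 8, 23, 46, 92, 184], so d(184) = 8.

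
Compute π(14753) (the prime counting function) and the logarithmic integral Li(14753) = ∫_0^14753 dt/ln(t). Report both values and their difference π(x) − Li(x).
π(14753) = 1728;  Li(14753) ≈ 1750.92;  π(x) − Li(x) ≈ -22.92.

Direct count of primes ≤ 14753 gives π(14753) = 1728. Numerical evaluation of the logarithmic integral gives Li(14753) ≈ 1750.92. The difference π(x) − Li(x) ≈ -22.92 is typically negative for small/moderate x (Li(x) overestimates), though Littlewood's theorem shows this sign changes infinitely often.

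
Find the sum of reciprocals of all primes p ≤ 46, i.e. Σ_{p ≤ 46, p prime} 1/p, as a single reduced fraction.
Σ 1/p = 21460568175640361/13082761331670030

π(46) = 14, so the primes ≤ 46 are [2, 3, 5, 7, 11, 13, 17, 19, 23, 29, 31, 37, 41, 43]. Summing 1/p over these primes: 21460568175640361/13082761331670030 ≈ 1.6404. Mertens estimate ln ln(46) + 0.2615 ≈ 1.6040.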